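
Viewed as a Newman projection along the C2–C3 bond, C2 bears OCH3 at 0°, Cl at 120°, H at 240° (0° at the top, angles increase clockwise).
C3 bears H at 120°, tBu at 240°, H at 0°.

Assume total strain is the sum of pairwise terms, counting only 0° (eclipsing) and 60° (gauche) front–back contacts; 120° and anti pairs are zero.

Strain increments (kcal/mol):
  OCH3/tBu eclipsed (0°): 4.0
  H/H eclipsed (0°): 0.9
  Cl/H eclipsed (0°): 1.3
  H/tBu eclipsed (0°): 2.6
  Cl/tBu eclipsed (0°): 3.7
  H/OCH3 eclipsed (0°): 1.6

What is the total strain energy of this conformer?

5.5 kcal/mol

This conformer (eclipsed): OCH3–H eclipsed, Cl–H eclipsed, H–tBu eclipsed; 1.6 + 1.3 + 2.6 = 5.5 kcal/mol.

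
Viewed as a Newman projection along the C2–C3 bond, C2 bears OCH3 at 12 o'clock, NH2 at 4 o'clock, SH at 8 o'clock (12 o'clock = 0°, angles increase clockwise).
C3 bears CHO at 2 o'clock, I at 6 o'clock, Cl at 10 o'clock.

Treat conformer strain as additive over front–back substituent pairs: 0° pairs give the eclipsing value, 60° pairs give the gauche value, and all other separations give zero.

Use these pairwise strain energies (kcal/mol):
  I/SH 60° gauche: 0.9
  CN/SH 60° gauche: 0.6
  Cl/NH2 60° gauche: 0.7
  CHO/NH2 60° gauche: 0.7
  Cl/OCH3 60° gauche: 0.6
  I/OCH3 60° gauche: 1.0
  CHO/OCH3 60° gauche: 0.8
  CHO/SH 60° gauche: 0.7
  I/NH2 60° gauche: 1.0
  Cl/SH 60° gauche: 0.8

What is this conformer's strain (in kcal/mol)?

This conformer (staggered): OCH3–CHO gauche, OCH3–Cl gauche, NH2–CHO gauche, NH2–I gauche, SH–I gauche, SH–Cl gauche; 0.8 + 0.6 + 0.7 + 1.0 + 0.9 + 0.8 = 4.8 kcal/mol.

4.8 kcal/mol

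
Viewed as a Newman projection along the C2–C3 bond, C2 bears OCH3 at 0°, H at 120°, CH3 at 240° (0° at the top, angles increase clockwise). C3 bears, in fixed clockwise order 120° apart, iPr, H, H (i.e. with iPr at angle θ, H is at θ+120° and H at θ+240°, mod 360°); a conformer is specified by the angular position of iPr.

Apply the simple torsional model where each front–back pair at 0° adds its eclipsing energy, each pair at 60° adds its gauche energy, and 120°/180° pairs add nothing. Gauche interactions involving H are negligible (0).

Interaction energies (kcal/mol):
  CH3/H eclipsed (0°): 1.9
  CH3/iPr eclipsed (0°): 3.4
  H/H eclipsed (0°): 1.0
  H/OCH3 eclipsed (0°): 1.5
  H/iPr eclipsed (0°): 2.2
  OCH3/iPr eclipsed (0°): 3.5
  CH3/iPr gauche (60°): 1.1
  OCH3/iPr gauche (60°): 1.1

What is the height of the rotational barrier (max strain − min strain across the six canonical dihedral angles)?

iPr at 0° is eclipsed. OCH3 at 0° is eclipsed with iPr at 0° (3.5); H at 120° is eclipsed with H at 120° (1.0); CH3 at 240° is eclipsed with H at 240° (1.9). Total 6.4 kcal/mol.
iPr at 60° is staggered. OCH3 at 0° is gauche with iPr at 60° (1.1). Total 1.1 kcal/mol.
iPr at 120° is eclipsed. OCH3 at 0° is eclipsed with H at 0° (1.5); H at 120° is eclipsed with iPr at 120° (2.2); CH3 at 240° is eclipsed with H at 240° (1.9). Total 5.6 kcal/mol.
iPr at 180° is staggered. CH3 at 240° is gauche with iPr at 180° (1.1). Total 1.1 kcal/mol.
iPr at 240° is eclipsed. OCH3 at 0° is eclipsed with H at 0° (1.5); H at 120° is eclipsed with H at 120° (1.0); CH3 at 240° is eclipsed with iPr at 240° (3.4). Total 5.9 kcal/mol.
iPr at 300° is staggered. OCH3 at 0° is gauche with iPr at 300° (1.1); CH3 at 240° is gauche with iPr at 300° (1.1). Total 2.2 kcal/mol.
Max at 0° (6.4 kcal/mol), min at 60° (1.1 kcal/mol); barrier = 5.3 kcal/mol.

5.3 kcal/mol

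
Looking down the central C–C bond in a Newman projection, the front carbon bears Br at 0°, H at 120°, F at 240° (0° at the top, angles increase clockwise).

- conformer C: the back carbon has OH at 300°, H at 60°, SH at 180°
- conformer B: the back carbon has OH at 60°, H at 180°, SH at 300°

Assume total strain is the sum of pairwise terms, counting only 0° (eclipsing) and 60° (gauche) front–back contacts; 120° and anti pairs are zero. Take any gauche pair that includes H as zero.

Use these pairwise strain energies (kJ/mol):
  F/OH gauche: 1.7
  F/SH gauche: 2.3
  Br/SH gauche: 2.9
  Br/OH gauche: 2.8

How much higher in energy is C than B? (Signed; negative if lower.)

-1.2 kJ/mol

C (staggered): Br–OH gauche, F–OH gauche, F–SH gauche; 2.8 + 1.7 + 2.3 = 6.8 kJ/mol.
B (staggered): Br–OH gauche, Br–SH gauche, F–SH gauche; 2.8 + 2.9 + 2.3 = 8.0 kJ/mol.
E(C) − E(B) = 6.8 − 8.0 = -1.2 kJ/mol.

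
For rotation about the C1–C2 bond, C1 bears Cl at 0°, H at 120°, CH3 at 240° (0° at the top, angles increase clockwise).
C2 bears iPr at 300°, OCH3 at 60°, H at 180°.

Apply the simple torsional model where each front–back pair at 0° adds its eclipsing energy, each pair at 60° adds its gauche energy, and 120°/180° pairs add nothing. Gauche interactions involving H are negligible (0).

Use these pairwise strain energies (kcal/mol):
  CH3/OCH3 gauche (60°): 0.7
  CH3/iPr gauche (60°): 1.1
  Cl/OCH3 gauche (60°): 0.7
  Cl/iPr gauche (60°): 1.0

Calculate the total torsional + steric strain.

This conformer (staggered): Cl–iPr gauche, Cl–OCH3 gauche, CH3–iPr gauche; 1.0 + 0.7 + 1.1 = 2.8 kcal/mol.

2.8 kcal/mol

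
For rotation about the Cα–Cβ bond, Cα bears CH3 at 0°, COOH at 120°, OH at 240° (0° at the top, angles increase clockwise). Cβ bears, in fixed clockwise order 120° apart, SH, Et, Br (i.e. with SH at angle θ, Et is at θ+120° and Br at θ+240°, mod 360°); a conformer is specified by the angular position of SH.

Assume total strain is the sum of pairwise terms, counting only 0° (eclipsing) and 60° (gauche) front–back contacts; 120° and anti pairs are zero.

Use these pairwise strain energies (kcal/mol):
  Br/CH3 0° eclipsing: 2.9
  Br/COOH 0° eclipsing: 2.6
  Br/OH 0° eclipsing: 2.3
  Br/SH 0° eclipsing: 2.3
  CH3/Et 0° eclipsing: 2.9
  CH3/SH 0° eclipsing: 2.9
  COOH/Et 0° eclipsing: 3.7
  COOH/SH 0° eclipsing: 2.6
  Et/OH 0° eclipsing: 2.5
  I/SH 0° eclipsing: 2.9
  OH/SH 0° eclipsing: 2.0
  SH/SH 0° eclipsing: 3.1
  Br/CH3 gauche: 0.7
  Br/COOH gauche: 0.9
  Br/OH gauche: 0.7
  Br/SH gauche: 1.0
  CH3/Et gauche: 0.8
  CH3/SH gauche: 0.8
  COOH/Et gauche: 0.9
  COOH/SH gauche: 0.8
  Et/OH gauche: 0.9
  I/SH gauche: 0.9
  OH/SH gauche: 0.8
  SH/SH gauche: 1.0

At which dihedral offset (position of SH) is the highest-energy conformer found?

0°

SH at 0° is eclipsed. CH3 at 0° is eclipsed with SH at 0° (2.9); COOH at 120° is eclipsed with Et at 120° (3.7); OH at 240° is eclipsed with Br at 240° (2.3). Total 8.9 kcal/mol.
SH at 60° is staggered. CH3 at 0° is gauche with SH at 60° (0.8); CH3 at 0° is gauche with Br at 300° (0.7); COOH at 120° is gauche with SH at 60° (0.8); COOH at 120° is gauche with Et at 180° (0.9); OH at 240° is gauche with Et at 180° (0.9); OH at 240° is gauche with Br at 300° (0.7). Total 4.8 kcal/mol.
SH at 120° is eclipsed. CH3 at 0° is eclipsed with Br at 0° (2.9); COOH at 120° is eclipsed with SH at 120° (2.6); OH at 240° is eclipsed with Et at 240° (2.5). Total 8.0 kcal/mol.
SH at 180° is staggered. CH3 at 0° is gauche with Et at 300° (0.8); CH3 at 0° is gauche with Br at 60° (0.7); COOH at 120° is gauche with SH at 180° (0.8); COOH at 120° is gauche with Br at 60° (0.9); OH at 240° is gauche with SH at 180° (0.8); OH at 240° is gauche with Et at 300° (0.9). Total 4.9 kcal/mol.
SH at 240° is eclipsed. CH3 at 0° is eclipsed with Et at 0° (2.9); COOH at 120° is eclipsed with Br at 120° (2.6); OH at 240° is eclipsed with SH at 240° (2.0). Total 7.5 kcal/mol.
SH at 300° is staggered. CH3 at 0° is gauche with SH at 300° (0.8); CH3 at 0° is gauche with Et at 60° (0.8); COOH at 120° is gauche with Et at 60° (0.9); COOH at 120° is gauche with Br at 180° (0.9); OH at 240° is gauche with SH at 300° (0.8); OH at 240° is gauche with Br at 180° (0.7). Total 4.9 kcal/mol.
The maximum (8.9 kcal/mol) occurs with SH at 0°.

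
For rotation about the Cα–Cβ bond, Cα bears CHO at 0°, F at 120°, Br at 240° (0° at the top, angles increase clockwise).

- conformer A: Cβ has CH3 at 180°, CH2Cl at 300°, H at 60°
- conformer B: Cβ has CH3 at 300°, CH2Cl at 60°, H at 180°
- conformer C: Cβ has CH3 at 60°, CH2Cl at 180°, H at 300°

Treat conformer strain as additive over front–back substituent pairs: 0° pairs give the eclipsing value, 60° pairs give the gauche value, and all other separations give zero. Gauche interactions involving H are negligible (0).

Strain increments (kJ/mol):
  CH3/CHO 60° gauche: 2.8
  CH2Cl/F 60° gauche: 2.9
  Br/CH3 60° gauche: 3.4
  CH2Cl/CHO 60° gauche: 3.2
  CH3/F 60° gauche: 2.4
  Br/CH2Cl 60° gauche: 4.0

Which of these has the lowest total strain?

A (staggered): CHO(0°)/CH2Cl(300°) gauche 3.2; F(120°)/CH3(180°) gauche 2.4; Br(240°)/CH3(180°) gauche 3.4; Br(240°)/CH2Cl(300°) gauche 4.0 → 13.0 kJ/mol.
B (staggered): CHO(0°)/CH3(300°) gauche 2.8; CHO(0°)/CH2Cl(60°) gauche 3.2; F(120°)/CH2Cl(60°) gauche 2.9; Br(240°)/CH3(300°) gauche 3.4 → 12.3 kJ/mol.
C (staggered): CHO(0°)/CH3(60°) gauche 2.8; F(120°)/CH3(60°) gauche 2.4; F(120°)/CH2Cl(180°) gauche 2.9; Br(240°)/CH2Cl(180°) gauche 4.0 → 12.1 kJ/mol.
C has the lowest total (12.1 kJ/mol).

C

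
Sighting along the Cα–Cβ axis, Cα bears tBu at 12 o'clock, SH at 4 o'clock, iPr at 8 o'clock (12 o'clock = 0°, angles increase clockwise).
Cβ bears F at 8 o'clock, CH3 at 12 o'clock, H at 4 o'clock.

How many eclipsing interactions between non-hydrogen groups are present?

2

Non-H eclipsing pairs: tBu(0°)/CH3(0°); iPr(240°)/F(240°) — 2 interactions.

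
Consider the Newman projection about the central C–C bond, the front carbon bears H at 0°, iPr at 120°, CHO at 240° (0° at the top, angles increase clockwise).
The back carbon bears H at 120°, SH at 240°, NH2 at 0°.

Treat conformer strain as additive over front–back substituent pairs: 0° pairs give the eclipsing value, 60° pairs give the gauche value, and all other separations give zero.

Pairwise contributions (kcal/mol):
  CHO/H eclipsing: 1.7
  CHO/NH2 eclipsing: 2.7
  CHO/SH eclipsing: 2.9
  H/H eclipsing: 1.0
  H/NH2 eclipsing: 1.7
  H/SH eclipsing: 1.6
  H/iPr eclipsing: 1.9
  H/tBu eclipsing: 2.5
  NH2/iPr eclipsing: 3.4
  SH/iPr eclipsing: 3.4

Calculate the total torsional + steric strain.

6.5 kcal/mol

This conformer is eclipsed. H at 0° is eclipsed with NH2 at 0° (1.7); iPr at 120° is eclipsed with H at 120° (1.9); CHO at 240° is eclipsed with SH at 240° (2.9). Total 6.5 kcal/mol.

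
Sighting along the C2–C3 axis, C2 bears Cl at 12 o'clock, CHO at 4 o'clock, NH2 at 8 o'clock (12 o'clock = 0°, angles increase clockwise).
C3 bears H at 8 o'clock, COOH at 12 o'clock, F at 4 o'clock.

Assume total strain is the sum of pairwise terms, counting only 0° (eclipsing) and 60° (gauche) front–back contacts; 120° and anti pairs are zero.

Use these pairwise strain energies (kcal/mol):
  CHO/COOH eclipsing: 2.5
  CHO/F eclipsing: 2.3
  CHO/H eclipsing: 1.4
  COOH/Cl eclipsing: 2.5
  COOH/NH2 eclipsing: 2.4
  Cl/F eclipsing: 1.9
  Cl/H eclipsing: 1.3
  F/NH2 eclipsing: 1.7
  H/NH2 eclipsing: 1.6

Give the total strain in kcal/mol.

This conformer is eclipsed. Cl at 0° is eclipsed with COOH at 0° (2.5); CHO at 120° is eclipsed with F at 120° (2.3); NH2 at 240° is eclipsed with H at 240° (1.6). Total 6.4 kcal/mol.

6.4 kcal/mol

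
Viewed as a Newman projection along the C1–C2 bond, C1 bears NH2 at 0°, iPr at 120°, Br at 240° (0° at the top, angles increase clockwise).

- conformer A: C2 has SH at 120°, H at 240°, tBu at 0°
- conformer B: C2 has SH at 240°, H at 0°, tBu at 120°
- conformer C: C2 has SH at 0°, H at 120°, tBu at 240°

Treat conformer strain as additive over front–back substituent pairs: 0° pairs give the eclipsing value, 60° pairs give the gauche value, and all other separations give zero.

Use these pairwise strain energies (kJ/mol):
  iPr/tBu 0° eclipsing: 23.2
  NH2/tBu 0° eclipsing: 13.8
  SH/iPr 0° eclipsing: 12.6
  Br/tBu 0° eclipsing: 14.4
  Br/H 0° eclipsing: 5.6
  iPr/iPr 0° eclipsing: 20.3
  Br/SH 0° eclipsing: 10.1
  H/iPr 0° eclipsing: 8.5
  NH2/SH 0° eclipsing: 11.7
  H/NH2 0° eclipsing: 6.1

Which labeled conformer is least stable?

A (eclipsed): NH2(0°)/tBu(0°) eclipsed 13.8; iPr(120°)/SH(120°) eclipsed 12.6; Br(240°)/H(240°) eclipsed 5.6 → 32.0 kJ/mol.
B (eclipsed): NH2(0°)/H(0°) eclipsed 6.1; iPr(120°)/tBu(120°) eclipsed 23.2; Br(240°)/SH(240°) eclipsed 10.1 → 39.4 kJ/mol.
C (eclipsed): NH2(0°)/SH(0°) eclipsed 11.7; iPr(120°)/H(120°) eclipsed 8.5; Br(240°)/tBu(240°) eclipsed 14.4 → 34.6 kJ/mol.
B has the highest total (39.4 kJ/mol).

B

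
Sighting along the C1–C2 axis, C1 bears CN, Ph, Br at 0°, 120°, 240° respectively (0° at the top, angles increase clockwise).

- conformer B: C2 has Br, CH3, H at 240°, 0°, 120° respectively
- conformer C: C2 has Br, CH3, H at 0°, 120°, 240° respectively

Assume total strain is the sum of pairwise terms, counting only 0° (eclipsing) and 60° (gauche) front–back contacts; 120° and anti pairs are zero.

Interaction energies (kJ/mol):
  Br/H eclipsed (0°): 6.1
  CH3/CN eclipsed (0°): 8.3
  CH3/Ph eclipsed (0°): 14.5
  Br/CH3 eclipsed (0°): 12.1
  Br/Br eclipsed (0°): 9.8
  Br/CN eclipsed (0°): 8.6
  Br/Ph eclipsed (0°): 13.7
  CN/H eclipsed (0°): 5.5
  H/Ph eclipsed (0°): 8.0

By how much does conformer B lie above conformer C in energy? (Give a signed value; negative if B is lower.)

-3.1 kJ/mol

B is eclipsed. CN at 0° is eclipsed with CH3 at 0° (8.3); Ph at 120° is eclipsed with H at 120° (8.0); Br at 240° is eclipsed with Br at 240° (9.8). Total 26.1 kJ/mol.
C is eclipsed. CN at 0° is eclipsed with Br at 0° (8.6); Ph at 120° is eclipsed with CH3 at 120° (14.5); Br at 240° is eclipsed with H at 240° (6.1). Total 29.2 kJ/mol.
E(B) − E(C) = 26.1 − 29.2 = -3.1 kJ/mol.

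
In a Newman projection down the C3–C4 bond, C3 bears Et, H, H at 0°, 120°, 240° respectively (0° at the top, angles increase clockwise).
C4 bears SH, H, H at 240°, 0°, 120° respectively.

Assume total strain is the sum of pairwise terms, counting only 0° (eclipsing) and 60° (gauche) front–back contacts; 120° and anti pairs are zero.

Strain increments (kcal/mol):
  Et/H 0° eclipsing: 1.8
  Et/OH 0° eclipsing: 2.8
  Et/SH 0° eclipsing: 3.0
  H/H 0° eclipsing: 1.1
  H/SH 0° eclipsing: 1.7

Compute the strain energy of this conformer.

This conformer (eclipsed): Et–H eclipsed, H–H eclipsed, H–SH eclipsed; 1.8 + 1.1 + 1.7 = 4.6 kcal/mol.

4.6 kcal/mol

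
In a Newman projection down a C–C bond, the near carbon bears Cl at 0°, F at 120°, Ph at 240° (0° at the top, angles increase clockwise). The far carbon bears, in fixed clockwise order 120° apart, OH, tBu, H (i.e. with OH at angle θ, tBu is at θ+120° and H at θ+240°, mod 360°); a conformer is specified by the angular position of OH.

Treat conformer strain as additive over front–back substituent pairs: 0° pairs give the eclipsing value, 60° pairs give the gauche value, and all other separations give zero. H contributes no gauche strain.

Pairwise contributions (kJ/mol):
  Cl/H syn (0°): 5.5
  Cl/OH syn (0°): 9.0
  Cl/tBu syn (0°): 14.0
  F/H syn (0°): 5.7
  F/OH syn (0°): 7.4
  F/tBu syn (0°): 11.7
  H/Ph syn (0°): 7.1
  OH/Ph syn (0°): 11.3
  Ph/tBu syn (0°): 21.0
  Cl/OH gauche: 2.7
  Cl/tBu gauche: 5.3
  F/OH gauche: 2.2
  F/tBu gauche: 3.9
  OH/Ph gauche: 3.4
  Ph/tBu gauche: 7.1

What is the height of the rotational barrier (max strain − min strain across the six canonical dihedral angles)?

18.6 kJ/mol

OH at 0° (eclipsed): Cl(0°)/OH(0°) eclipsed 9.0; F(120°)/tBu(120°) eclipsed 11.7; Ph(240°)/H(240°) eclipsed 7.1 → 27.8 kJ/mol.
OH at 60° (staggered): Cl(0°)/OH(60°) gauche 2.7; F(120°)/OH(60°) gauche 2.2; F(120°)/tBu(180°) gauche 3.9; Ph(240°)/tBu(180°) gauche 7.1 → 15.9 kJ/mol.
OH at 120° (eclipsed): Cl(0°)/H(0°) eclipsed 5.5; F(120°)/OH(120°) eclipsed 7.4; Ph(240°)/tBu(240°) eclipsed 21.0 → 33.9 kJ/mol.
OH at 180° (staggered): Cl(0°)/tBu(300°) gauche 5.3; F(120°)/OH(180°) gauche 2.2; Ph(240°)/OH(180°) gauche 3.4; Ph(240°)/tBu(300°) gauche 7.1 → 18.0 kJ/mol.
OH at 240° (eclipsed): Cl(0°)/tBu(0°) eclipsed 14.0; F(120°)/H(120°) eclipsed 5.7; Ph(240°)/OH(240°) eclipsed 11.3 → 31.0 kJ/mol.
OH at 300° (staggered): Cl(0°)/OH(300°) gauche 2.7; Cl(0°)/tBu(60°) gauche 5.3; F(120°)/tBu(60°) gauche 3.9; Ph(240°)/OH(300°) gauche 3.4 → 15.3 kJ/mol.
Max at 120° (33.9 kJ/mol), min at 300° (15.3 kJ/mol); barrier = 18.6 kJ/mol.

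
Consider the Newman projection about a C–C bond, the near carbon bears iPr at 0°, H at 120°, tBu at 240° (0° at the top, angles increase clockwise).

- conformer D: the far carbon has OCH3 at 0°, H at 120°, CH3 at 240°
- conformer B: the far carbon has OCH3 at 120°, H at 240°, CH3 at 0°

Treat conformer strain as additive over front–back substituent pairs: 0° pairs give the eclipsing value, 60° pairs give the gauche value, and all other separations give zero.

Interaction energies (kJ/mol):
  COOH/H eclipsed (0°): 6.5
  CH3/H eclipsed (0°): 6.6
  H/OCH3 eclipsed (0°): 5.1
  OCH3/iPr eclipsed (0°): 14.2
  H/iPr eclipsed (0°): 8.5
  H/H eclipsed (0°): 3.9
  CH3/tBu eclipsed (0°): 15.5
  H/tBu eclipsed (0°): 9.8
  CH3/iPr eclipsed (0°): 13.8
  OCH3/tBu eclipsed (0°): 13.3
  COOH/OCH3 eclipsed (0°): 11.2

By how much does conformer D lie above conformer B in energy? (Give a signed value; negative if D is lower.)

+4.9 kJ/mol

D (eclipsed): iPr(0°)/OCH3(0°) eclipsed 14.2; H(120°)/H(120°) eclipsed 3.9; tBu(240°)/CH3(240°) eclipsed 15.5 → 33.6 kJ/mol.
B (eclipsed): iPr(0°)/CH3(0°) eclipsed 13.8; H(120°)/OCH3(120°) eclipsed 5.1; tBu(240°)/H(240°) eclipsed 9.8 → 28.7 kJ/mol.
E(D) − E(B) = 33.6 − 28.7 = +4.9 kJ/mol.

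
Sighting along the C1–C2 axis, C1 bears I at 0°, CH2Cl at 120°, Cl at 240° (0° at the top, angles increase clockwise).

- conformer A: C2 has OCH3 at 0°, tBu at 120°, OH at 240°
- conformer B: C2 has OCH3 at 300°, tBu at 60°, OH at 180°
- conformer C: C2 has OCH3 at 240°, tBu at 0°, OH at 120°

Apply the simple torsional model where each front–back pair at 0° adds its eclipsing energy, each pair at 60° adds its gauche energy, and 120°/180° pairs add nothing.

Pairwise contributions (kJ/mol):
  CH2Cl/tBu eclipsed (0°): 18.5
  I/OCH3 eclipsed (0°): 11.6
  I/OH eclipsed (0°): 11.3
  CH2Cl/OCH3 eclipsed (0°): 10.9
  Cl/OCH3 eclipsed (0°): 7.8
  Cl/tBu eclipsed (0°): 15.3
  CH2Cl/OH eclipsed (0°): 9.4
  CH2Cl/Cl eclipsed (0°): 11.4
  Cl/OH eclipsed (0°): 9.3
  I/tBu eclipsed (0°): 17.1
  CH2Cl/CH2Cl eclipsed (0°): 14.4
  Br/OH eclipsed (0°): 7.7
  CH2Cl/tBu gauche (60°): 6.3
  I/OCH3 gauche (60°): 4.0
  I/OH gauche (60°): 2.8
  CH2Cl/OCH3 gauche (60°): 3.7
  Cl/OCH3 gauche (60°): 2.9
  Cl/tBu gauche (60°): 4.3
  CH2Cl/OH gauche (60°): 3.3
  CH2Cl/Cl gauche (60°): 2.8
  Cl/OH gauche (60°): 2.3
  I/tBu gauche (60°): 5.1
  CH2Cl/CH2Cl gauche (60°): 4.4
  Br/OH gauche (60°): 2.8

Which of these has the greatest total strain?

A

A (eclipsed): I–OCH3 eclipsed, CH2Cl–tBu eclipsed, Cl–OH eclipsed; 11.6 + 18.5 + 9.3 = 39.4 kJ/mol.
B (staggered): I–OCH3 gauche, I–tBu gauche, CH2Cl–tBu gauche, CH2Cl–OH gauche, Cl–OCH3 gauche, Cl–OH gauche; 4.0 + 5.1 + 6.3 + 3.3 + 2.9 + 2.3 = 23.9 kJ/mol.
C (eclipsed): I–tBu eclipsed, CH2Cl–OH eclipsed, Cl–OCH3 eclipsed; 17.1 + 9.4 + 7.8 = 34.3 kJ/mol.
A has the highest total (39.4 kJ/mol).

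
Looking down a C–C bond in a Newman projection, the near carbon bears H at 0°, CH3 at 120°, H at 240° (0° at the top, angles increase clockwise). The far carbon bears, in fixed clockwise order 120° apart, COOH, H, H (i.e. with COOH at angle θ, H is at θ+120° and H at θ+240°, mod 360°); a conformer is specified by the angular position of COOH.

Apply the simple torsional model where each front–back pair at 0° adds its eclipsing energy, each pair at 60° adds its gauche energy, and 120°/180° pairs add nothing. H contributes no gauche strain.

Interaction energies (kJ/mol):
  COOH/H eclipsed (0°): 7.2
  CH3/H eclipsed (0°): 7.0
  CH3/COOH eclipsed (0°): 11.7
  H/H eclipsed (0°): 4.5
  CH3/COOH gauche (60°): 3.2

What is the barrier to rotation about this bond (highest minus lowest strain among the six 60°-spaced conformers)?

COOH at 0° (eclipsed): H(0°)/COOH(0°) eclipsed 7.2; CH3(120°)/H(120°) eclipsed 7.0; H(240°)/H(240°) eclipsed 4.5 → 18.7 kJ/mol.
COOH at 60° (staggered): CH3(120°)/COOH(60°) gauche 3.2 → 3.2 kJ/mol.
COOH at 120° (eclipsed): H(0°)/H(0°) eclipsed 4.5; CH3(120°)/COOH(120°) eclipsed 11.7; H(240°)/H(240°) eclipsed 4.5 → 20.7 kJ/mol.
COOH at 180° (staggered): CH3(120°)/COOH(180°) gauche 3.2 → 3.2 kJ/mol.
COOH at 240° (eclipsed): H(0°)/H(0°) eclipsed 4.5; CH3(120°)/H(120°) eclipsed 7.0; H(240°)/COOH(240°) eclipsed 7.2 → 18.7 kJ/mol.
COOH at 300° (staggered): no non-H gauche contacts → 0.0 kJ/mol.
Max at 120° (20.7 kJ/mol), min at 300° (0.0 kJ/mol); barrier = 20.7 kJ/mol.

20.7 kJ/mol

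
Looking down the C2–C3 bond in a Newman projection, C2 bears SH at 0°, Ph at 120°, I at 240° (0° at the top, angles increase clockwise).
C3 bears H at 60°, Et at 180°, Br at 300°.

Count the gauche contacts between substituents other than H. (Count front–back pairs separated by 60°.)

4

Non-H gauche pairs: SH(0°)/Br(300°); Ph(120°)/Et(180°); I(240°)/Et(180°); I(240°)/Br(300°) — 4 interactions.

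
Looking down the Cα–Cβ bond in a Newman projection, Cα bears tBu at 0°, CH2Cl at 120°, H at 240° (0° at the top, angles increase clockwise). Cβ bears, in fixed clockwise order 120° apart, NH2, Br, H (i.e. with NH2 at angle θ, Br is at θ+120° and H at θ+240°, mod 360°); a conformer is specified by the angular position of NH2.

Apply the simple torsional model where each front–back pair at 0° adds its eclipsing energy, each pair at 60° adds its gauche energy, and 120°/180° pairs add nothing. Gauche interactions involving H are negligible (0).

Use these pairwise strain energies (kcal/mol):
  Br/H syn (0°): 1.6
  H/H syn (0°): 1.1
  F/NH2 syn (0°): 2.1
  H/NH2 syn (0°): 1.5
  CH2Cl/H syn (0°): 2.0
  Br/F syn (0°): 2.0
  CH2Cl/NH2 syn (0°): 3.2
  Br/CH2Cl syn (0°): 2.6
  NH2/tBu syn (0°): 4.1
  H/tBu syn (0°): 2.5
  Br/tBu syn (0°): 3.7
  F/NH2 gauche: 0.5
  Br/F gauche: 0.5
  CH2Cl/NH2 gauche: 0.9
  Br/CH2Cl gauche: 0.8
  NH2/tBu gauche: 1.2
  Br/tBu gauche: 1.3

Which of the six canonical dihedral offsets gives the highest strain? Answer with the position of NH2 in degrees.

0°

NH2 at 0° is eclipsed. tBu at 0° is eclipsed with NH2 at 0° (4.1); CH2Cl at 120° is eclipsed with Br at 120° (2.6); H at 240° is eclipsed with H at 240° (1.1). Total 7.8 kcal/mol.
NH2 at 60° is staggered. tBu at 0° is gauche with NH2 at 60° (1.2); CH2Cl at 120° is gauche with NH2 at 60° (0.9); CH2Cl at 120° is gauche with Br at 180° (0.8). Total 2.9 kcal/mol.
NH2 at 120° is eclipsed. tBu at 0° is eclipsed with H at 0° (2.5); CH2Cl at 120° is eclipsed with NH2 at 120° (3.2); H at 240° is eclipsed with Br at 240° (1.6). Total 7.3 kcal/mol.
NH2 at 180° is staggered. tBu at 0° is gauche with Br at 300° (1.3); CH2Cl at 120° is gauche with NH2 at 180° (0.9). Total 2.2 kcal/mol.
NH2 at 240° is eclipsed. tBu at 0° is eclipsed with Br at 0° (3.7); CH2Cl at 120° is eclipsed with H at 120° (2.0); H at 240° is eclipsed with NH2 at 240° (1.5). Total 7.2 kcal/mol.
NH2 at 300° is staggered. tBu at 0° is gauche with NH2 at 300° (1.2); tBu at 0° is gauche with Br at 60° (1.3); CH2Cl at 120° is gauche with Br at 60° (0.8). Total 3.3 kcal/mol.
The maximum (7.8 kcal/mol) occurs with NH2 at 0°.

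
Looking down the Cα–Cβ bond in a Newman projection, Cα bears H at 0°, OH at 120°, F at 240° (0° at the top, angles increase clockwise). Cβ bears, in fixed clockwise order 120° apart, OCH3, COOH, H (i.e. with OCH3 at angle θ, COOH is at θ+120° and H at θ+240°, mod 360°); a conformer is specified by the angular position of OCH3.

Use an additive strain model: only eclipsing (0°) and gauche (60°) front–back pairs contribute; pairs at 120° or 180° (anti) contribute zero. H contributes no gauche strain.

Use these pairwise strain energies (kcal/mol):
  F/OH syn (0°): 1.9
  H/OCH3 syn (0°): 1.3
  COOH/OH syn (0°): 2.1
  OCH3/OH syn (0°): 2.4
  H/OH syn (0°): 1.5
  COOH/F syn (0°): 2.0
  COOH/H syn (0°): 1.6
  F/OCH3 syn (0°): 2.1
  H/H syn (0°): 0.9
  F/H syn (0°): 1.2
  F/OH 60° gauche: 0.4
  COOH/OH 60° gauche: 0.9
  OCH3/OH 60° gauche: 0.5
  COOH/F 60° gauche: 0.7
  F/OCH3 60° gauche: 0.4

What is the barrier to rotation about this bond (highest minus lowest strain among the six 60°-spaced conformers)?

OCH3 at 0° (eclipsed): H(0°)/OCH3(0°) eclipsed 1.3; OH(120°)/COOH(120°) eclipsed 2.1; F(240°)/H(240°) eclipsed 1.2 → 4.6 kcal/mol.
OCH3 at 60° (staggered): OH(120°)/OCH3(60°) gauche 0.5; OH(120°)/COOH(180°) gauche 0.9; F(240°)/COOH(180°) gauche 0.7 → 2.1 kcal/mol.
OCH3 at 120° (eclipsed): H(0°)/H(0°) eclipsed 0.9; OH(120°)/OCH3(120°) eclipsed 2.4; F(240°)/COOH(240°) eclipsed 2.0 → 5.3 kcal/mol.
OCH3 at 180° (staggered): OH(120°)/OCH3(180°) gauche 0.5; F(240°)/OCH3(180°) gauche 0.4; F(240°)/COOH(300°) gauche 0.7 → 1.6 kcal/mol.
OCH3 at 240° (eclipsed): H(0°)/COOH(0°) eclipsed 1.6; OH(120°)/H(120°) eclipsed 1.5; F(240°)/OCH3(240°) eclipsed 2.1 → 5.2 kcal/mol.
OCH3 at 300° (staggered): OH(120°)/COOH(60°) gauche 0.9; F(240°)/OCH3(300°) gauche 0.4 → 1.3 kcal/mol.
Max at 120° (5.3 kcal/mol), min at 300° (1.3 kcal/mol); barrier = 4.0 kcal/mol.

4.0 kcal/mol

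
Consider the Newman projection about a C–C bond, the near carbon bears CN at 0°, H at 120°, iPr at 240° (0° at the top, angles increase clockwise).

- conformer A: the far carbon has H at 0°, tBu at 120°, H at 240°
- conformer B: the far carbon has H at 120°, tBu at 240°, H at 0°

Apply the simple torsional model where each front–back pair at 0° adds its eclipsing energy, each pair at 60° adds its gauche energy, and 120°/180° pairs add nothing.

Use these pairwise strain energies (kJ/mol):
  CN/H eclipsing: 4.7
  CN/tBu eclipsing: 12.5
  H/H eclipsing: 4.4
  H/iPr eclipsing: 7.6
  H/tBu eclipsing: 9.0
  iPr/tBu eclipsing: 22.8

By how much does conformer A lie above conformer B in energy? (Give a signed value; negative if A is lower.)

-10.6 kJ/mol

A is eclipsed. CN at 0° is eclipsed with H at 0° (4.7); H at 120° is eclipsed with tBu at 120° (9.0); iPr at 240° is eclipsed with H at 240° (7.6). Total 21.3 kJ/mol.
B is eclipsed. CN at 0° is eclipsed with H at 0° (4.7); H at 120° is eclipsed with H at 120° (4.4); iPr at 240° is eclipsed with tBu at 240° (22.8). Total 31.9 kJ/mol.
E(A) − E(B) = 21.3 − 31.9 = -10.6 kJ/mol.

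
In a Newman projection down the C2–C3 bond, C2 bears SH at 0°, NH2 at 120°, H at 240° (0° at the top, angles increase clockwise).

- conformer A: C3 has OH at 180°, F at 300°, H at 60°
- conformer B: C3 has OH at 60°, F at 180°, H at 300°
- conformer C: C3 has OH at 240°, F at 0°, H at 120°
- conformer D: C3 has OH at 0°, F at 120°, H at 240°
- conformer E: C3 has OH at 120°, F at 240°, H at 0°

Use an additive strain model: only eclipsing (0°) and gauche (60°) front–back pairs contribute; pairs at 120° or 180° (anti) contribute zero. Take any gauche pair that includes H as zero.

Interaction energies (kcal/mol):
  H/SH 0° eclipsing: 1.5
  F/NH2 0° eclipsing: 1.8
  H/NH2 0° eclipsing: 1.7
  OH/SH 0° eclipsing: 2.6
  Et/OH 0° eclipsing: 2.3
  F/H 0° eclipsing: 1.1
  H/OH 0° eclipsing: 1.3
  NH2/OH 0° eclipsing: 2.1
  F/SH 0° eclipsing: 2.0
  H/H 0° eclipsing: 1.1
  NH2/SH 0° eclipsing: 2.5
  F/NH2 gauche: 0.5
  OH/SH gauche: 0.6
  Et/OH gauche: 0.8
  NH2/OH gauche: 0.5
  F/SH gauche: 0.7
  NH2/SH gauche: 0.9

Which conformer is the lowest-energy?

A

A (staggered): SH(0°)/F(300°) gauche 0.7; NH2(120°)/OH(180°) gauche 0.5 → 1.2 kcal/mol.
B (staggered): SH(0°)/OH(60°) gauche 0.6; NH2(120°)/OH(60°) gauche 0.5; NH2(120°)/F(180°) gauche 0.5 → 1.6 kcal/mol.
C (eclipsed): SH(0°)/F(0°) eclipsed 2.0; NH2(120°)/H(120°) eclipsed 1.7; H(240°)/OH(240°) eclipsed 1.3 → 5.0 kcal/mol.
D (eclipsed): SH(0°)/OH(0°) eclipsed 2.6; NH2(120°)/F(120°) eclipsed 1.8; H(240°)/H(240°) eclipsed 1.1 → 5.5 kcal/mol.
E (eclipsed): SH(0°)/H(0°) eclipsed 1.5; NH2(120°)/OH(120°) eclipsed 2.1; H(240°)/F(240°) eclipsed 1.1 → 4.7 kcal/mol.
A has the lowest total (1.2 kcal/mol).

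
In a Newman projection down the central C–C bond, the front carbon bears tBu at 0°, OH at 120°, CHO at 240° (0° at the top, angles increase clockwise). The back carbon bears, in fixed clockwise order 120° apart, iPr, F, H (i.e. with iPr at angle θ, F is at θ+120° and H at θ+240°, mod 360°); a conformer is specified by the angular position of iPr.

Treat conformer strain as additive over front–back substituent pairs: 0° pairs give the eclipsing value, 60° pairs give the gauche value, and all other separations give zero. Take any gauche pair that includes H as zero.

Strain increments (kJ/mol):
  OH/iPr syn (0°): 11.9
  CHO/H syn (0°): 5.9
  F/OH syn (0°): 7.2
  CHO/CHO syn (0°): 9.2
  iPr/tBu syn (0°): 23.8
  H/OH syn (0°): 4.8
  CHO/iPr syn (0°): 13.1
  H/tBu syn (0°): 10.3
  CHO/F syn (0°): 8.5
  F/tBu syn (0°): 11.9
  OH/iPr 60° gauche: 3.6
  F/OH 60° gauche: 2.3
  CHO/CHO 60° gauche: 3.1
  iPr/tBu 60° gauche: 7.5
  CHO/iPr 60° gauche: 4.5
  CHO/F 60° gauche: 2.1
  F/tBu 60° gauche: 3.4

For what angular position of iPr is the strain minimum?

180°

iPr at 0° (eclipsed): tBu–iPr eclipsed, OH–F eclipsed, CHO–H eclipsed; 23.8 + 7.2 + 5.9 = 36.9 kJ/mol.
iPr at 60° (staggered): tBu–iPr gauche, OH–iPr gauche, OH–F gauche, CHO–F gauche; 7.5 + 3.6 + 2.3 + 2.1 = 15.5 kJ/mol.
iPr at 120° (eclipsed): tBu–H eclipsed, OH–iPr eclipsed, CHO–F eclipsed; 10.3 + 11.9 + 8.5 = 30.7 kJ/mol.
iPr at 180° (staggered): tBu–F gauche, OH–iPr gauche, CHO–iPr gauche, CHO–F gauche; 3.4 + 3.6 + 4.5 + 2.1 = 13.6 kJ/mol.
iPr at 240° (eclipsed): tBu–F eclipsed, OH–H eclipsed, CHO–iPr eclipsed; 11.9 + 4.8 + 13.1 = 29.8 kJ/mol.
iPr at 300° (staggered): tBu–iPr gauche, tBu–F gauche, OH–F gauche, CHO–iPr gauche; 7.5 + 3.4 + 2.3 + 4.5 = 17.7 kJ/mol.
The minimum (13.6 kJ/mol) occurs with iPr at 180°.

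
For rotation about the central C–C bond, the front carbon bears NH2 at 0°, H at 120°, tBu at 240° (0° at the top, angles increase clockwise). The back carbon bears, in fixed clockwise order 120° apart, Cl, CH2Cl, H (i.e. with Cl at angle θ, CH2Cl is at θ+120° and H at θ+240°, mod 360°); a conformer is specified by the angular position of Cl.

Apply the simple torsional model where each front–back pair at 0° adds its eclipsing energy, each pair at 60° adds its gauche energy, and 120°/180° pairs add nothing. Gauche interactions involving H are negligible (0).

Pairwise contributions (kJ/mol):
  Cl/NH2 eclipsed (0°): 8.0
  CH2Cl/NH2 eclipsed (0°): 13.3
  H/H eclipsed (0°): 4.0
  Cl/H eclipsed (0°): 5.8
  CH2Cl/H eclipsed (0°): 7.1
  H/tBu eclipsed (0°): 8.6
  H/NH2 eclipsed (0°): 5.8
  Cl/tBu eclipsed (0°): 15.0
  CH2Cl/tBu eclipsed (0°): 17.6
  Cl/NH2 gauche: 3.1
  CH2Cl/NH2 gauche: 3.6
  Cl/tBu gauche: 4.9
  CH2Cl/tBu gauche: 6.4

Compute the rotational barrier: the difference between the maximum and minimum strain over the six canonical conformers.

Cl at 0° (eclipsed): NH2(0°)/Cl(0°) eclipsed 8.0; H(120°)/CH2Cl(120°) eclipsed 7.1; tBu(240°)/H(240°) eclipsed 8.6 → 23.7 kJ/mol.
Cl at 60° (staggered): NH2(0°)/Cl(60°) gauche 3.1; tBu(240°)/CH2Cl(180°) gauche 6.4 → 9.5 kJ/mol.
Cl at 120° (eclipsed): NH2(0°)/H(0°) eclipsed 5.8; H(120°)/Cl(120°) eclipsed 5.8; tBu(240°)/CH2Cl(240°) eclipsed 17.6 → 29.2 kJ/mol.
Cl at 180° (staggered): NH2(0°)/CH2Cl(300°) gauche 3.6; tBu(240°)/Cl(180°) gauche 4.9; tBu(240°)/CH2Cl(300°) gauche 6.4 → 14.9 kJ/mol.
Cl at 240° (eclipsed): NH2(0°)/CH2Cl(0°) eclipsed 13.3; H(120°)/H(120°) eclipsed 4.0; tBu(240°)/Cl(240°) eclipsed 15.0 → 32.3 kJ/mol.
Cl at 300° (staggered): NH2(0°)/Cl(300°) gauche 3.1; NH2(0°)/CH2Cl(60°) gauche 3.6; tBu(240°)/Cl(300°) gauche 4.9 → 11.6 kJ/mol.
Max at 240° (32.3 kJ/mol), min at 60° (9.5 kJ/mol); barrier = 22.8 kJ/mol.

22.8 kJ/mol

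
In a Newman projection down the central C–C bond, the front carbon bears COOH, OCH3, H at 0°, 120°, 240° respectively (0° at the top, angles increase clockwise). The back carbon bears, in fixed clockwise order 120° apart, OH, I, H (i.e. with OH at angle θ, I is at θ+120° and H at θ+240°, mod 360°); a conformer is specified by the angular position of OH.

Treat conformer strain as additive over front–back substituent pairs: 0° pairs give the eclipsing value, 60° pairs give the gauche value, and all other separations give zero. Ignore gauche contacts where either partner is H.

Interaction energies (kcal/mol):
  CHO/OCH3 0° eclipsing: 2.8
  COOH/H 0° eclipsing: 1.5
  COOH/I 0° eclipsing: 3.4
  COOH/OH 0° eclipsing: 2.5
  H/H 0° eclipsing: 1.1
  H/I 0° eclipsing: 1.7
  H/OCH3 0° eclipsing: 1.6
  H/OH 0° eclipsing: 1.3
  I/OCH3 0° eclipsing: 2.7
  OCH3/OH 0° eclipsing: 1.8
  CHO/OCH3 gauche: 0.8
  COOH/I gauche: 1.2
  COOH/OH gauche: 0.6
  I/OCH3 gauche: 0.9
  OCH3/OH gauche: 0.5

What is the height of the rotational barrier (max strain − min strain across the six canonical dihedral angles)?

4.6 kcal/mol

OH at 0° (eclipsed): COOH(0°)/OH(0°) eclipsed 2.5; OCH3(120°)/I(120°) eclipsed 2.7; H(240°)/H(240°) eclipsed 1.1 → 6.3 kcal/mol.
OH at 60° (staggered): COOH(0°)/OH(60°) gauche 0.6; OCH3(120°)/OH(60°) gauche 0.5; OCH3(120°)/I(180°) gauche 0.9 → 2.0 kcal/mol.
OH at 120° (eclipsed): COOH(0°)/H(0°) eclipsed 1.5; OCH3(120°)/OH(120°) eclipsed 1.8; H(240°)/I(240°) eclipsed 1.7 → 5.0 kcal/mol.
OH at 180° (staggered): COOH(0°)/I(300°) gauche 1.2; OCH3(120°)/OH(180°) gauche 0.5 → 1.7 kcal/mol.
OH at 240° (eclipsed): COOH(0°)/I(0°) eclipsed 3.4; OCH3(120°)/H(120°) eclipsed 1.6; H(240°)/OH(240°) eclipsed 1.3 → 6.3 kcal/mol.
OH at 300° (staggered): COOH(0°)/OH(300°) gauche 0.6; COOH(0°)/I(60°) gauche 1.2; OCH3(120°)/I(60°) gauche 0.9 → 2.7 kcal/mol.
Max at 0° (6.3 kcal/mol), min at 180° (1.7 kcal/mol); barrier = 4.6 kcal/mol.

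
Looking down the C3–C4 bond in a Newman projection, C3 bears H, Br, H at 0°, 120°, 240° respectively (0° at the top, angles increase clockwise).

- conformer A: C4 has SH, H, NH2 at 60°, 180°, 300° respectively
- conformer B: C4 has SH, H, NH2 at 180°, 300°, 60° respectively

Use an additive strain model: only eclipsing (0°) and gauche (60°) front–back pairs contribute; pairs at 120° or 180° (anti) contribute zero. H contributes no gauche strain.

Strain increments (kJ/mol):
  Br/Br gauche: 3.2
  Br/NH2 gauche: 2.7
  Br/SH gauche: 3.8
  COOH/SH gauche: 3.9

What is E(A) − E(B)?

-2.7 kJ/mol

A (staggered): Br(120°)/SH(60°) gauche 3.8 → 3.8 kJ/mol.
B (staggered): Br(120°)/SH(180°) gauche 3.8; Br(120°)/NH2(60°) gauche 2.7 → 6.5 kJ/mol.
E(A) − E(B) = 3.8 − 6.5 = -2.7 kJ/mol.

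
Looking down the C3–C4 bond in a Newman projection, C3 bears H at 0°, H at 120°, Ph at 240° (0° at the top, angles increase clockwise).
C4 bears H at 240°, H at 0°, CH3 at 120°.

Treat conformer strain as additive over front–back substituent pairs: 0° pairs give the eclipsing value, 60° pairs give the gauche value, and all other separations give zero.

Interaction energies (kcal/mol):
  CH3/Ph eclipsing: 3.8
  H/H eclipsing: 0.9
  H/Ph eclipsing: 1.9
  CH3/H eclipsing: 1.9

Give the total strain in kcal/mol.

4.7 kcal/mol

This conformer (eclipsed): H–H eclipsed, H–CH3 eclipsed, Ph–H eclipsed; 0.9 + 1.9 + 1.9 = 4.7 kcal/mol.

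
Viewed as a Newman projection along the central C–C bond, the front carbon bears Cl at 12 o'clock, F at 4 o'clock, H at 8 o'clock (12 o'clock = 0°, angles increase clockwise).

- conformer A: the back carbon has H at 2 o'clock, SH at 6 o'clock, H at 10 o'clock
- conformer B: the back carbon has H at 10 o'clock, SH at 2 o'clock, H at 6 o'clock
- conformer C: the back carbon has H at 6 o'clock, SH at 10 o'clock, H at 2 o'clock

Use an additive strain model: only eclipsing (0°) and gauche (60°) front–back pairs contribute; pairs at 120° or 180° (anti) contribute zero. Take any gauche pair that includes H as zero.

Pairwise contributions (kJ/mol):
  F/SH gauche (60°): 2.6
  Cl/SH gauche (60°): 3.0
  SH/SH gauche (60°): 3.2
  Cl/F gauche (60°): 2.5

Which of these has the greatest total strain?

B

A (staggered): F(120°)/SH(180°) gauche 2.6 → 2.6 kJ/mol.
B (staggered): Cl(0°)/SH(60°) gauche 3.0; F(120°)/SH(60°) gauche 2.6 → 5.6 kJ/mol.
C (staggered): Cl(0°)/SH(300°) gauche 3.0 → 3.0 kJ/mol.
B has the highest total (5.6 kJ/mol).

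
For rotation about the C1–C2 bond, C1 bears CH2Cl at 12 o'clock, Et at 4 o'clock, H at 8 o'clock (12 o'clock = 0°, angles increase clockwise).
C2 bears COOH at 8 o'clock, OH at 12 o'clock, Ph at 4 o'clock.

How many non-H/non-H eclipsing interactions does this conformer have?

2

Non-H eclipsing pairs: CH2Cl(0°)/OH(0°); Et(120°)/Ph(120°) — 2 interactions.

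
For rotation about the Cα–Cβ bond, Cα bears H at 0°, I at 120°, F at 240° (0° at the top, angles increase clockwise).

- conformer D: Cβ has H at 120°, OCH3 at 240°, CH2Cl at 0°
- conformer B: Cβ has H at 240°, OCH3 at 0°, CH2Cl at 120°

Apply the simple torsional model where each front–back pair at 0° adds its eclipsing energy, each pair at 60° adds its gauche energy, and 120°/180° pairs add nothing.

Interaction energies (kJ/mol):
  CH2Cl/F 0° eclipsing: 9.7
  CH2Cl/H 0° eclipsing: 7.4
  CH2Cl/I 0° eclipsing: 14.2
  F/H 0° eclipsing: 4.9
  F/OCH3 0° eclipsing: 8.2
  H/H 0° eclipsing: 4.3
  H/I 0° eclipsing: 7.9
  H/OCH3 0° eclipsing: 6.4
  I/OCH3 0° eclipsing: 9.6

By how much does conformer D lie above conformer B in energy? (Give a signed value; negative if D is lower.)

-2.0 kJ/mol

D (eclipsed): H–CH2Cl eclipsed, I–H eclipsed, F–OCH3 eclipsed; 7.4 + 7.9 + 8.2 = 23.5 kJ/mol.
B (eclipsed): H–OCH3 eclipsed, I–CH2Cl eclipsed, F–H eclipsed; 6.4 + 14.2 + 4.9 = 25.5 kJ/mol.
E(D) − E(B) = 23.5 − 25.5 = -2.0 kJ/mol.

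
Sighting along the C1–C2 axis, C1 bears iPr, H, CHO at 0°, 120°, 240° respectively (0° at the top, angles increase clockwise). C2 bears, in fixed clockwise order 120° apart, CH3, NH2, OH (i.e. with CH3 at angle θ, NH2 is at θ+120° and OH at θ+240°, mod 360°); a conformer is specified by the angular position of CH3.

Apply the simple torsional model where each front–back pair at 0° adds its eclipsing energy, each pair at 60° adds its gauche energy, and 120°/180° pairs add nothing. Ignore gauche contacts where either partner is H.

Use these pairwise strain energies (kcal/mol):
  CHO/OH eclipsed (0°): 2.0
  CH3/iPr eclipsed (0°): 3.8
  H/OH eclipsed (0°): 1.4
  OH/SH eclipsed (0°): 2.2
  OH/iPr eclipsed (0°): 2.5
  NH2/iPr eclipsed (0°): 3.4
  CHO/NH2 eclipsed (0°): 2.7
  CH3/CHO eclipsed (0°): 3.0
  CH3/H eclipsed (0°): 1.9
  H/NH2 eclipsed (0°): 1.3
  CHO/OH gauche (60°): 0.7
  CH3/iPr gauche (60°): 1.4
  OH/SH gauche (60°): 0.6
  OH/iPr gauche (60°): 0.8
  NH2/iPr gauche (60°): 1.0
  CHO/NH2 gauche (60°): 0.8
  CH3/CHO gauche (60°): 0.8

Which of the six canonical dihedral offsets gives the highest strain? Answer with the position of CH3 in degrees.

CH3 at 0° (eclipsed): iPr(0°)/CH3(0°) eclipsed 3.8; H(120°)/NH2(120°) eclipsed 1.3; CHO(240°)/OH(240°) eclipsed 2.0 → 7.1 kcal/mol.
CH3 at 60° (staggered): iPr(0°)/CH3(60°) gauche 1.4; iPr(0°)/OH(300°) gauche 0.8; CHO(240°)/NH2(180°) gauche 0.8; CHO(240°)/OH(300°) gauche 0.7 → 3.7 kcal/mol.
CH3 at 120° (eclipsed): iPr(0°)/OH(0°) eclipsed 2.5; H(120°)/CH3(120°) eclipsed 1.9; CHO(240°)/NH2(240°) eclipsed 2.7 → 7.1 kcal/mol.
CH3 at 180° (staggered): iPr(0°)/NH2(300°) gauche 1.0; iPr(0°)/OH(60°) gauche 0.8; CHO(240°)/CH3(180°) gauche 0.8; CHO(240°)/NH2(300°) gauche 0.8 → 3.4 kcal/mol.
CH3 at 240° (eclipsed): iPr(0°)/NH2(0°) eclipsed 3.4; H(120°)/OH(120°) eclipsed 1.4; CHO(240°)/CH3(240°) eclipsed 3.0 → 7.8 kcal/mol.
CH3 at 300° (staggered): iPr(0°)/CH3(300°) gauche 1.4; iPr(0°)/NH2(60°) gauche 1.0; CHO(240°)/CH3(300°) gauche 0.8; CHO(240°)/OH(180°) gauche 0.7 → 3.9 kcal/mol.
The maximum (7.8 kcal/mol) occurs with CH3 at 240°.

240°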